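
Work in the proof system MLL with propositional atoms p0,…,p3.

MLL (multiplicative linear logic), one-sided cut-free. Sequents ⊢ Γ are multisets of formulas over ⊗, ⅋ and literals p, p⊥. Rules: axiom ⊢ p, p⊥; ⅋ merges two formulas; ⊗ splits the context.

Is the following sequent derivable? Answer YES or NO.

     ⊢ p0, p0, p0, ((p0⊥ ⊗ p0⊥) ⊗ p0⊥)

Derivation trace:
[⊗]  ⊢ p0, p0, p0, ((p0⊥ ⊗ p0⊥) ⊗ p0⊥)
  [⊗]  ⊢ p0, p0, (p0⊥ ⊗ p0⊥)
    [Ax]  ⊢ p0, p0⊥
    [Ax]  ⊢ p0, p0⊥
  [Ax]  ⊢ p0, p0⊥

Result: YES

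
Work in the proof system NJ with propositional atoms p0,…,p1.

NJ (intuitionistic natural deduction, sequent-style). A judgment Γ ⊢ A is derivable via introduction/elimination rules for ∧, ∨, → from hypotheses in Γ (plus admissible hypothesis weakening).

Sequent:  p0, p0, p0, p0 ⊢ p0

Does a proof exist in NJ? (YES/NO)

Derivation (root first):
[Wk] p0, p0, p0, p0 ⊢ p0
  [Wk] p0, p0, p0 ⊢ p0
    [Wk] p0, p0 ⊢ p0
      [Ax] p0 ⊢ p0

Result: YES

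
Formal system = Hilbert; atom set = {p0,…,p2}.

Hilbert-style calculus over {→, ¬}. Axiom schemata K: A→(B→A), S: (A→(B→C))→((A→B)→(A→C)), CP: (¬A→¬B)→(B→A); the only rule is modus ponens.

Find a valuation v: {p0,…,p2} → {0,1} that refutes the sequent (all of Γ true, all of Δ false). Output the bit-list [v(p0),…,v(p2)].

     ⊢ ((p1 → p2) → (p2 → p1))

Enumerate valuations to refute Γ ⊢ Δ:
  v=000: Γ:[] Δ:[((p1 → p2) → (p2 → p1))=T] refutes=False
  v=001: Γ:[] Δ:[((p1 → p2) → (p2 → p1))=F] refutes=True  ← countermodel

Result: [0, 0, 1]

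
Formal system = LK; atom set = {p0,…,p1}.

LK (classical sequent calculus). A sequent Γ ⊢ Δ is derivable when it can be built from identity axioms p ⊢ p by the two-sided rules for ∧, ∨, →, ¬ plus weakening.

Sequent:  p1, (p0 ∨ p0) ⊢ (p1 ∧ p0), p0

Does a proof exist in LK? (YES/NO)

Proof tree:
[∨L] p1, (p0 ∨ p0) ⊢ (p1 ∧ p0), p0
  [Ax] p0 ⊢ p0
  [∧R] p1, p0 ⊢ (p1 ∧ p0)
    [WL] p1, p0 ⊢ p1
      [Ax] p1 ⊢ p1
    [Ax] p0 ⊢ p0

Result: YES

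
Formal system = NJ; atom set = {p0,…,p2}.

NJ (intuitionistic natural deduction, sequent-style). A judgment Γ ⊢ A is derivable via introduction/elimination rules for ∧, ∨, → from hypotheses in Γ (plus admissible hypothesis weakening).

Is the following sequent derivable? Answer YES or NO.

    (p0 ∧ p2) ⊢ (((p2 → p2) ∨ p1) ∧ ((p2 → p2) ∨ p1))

Derivation (root first):
[∧I] (p0 ∧ p2) ⊢ (((p2 → p2) ∨ p1) ∧ ((p2 → p2) ∨ p1))
  [∨I₁] (p0 ∧ p2) ⊢ ((p2 → p2) ∨ p1)
    [→I] (p0 ∧ p2) ⊢ (p2 → p2)
      [Wk] p2, (p0 ∧ p2) ⊢ p2
        [Ax] p2 ⊢ p2
  [∨I₁] (p0 ∧ p2) ⊢ ((p2 → p2) ∨ p1)
    [→I] (p0 ∧ p2) ⊢ (p2 → p2)
      [Wk] p2, (p0 ∧ p2) ⊢ p2
        [Ax] p2 ⊢ p2

Result: YES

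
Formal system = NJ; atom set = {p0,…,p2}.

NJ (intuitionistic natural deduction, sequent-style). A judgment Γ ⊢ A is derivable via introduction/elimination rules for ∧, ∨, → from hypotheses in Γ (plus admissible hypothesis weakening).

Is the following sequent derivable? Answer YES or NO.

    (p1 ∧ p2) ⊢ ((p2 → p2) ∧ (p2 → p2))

Derivation (root first):
[∧I] (p1 ∧ p2) ⊢ ((p2 → p2) ∧ (p2 → p2))
  [Wk] (p1 ∧ p2) ⊢ (p2 → p2)
    [→I]  ⊢ (p2 → p2)
      [Ax] p2 ⊢ p2
  [Wk] (p1 ∧ p2) ⊢ (p2 → p2)
    [→I]  ⊢ (p2 → p2)
      [Ax] p2 ⊢ p2

Result: YES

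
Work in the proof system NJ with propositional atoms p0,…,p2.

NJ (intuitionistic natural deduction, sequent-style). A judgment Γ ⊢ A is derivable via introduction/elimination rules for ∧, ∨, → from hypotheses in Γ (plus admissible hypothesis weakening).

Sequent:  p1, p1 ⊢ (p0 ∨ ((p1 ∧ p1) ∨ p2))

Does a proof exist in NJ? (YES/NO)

Derivation (root first):
[∨I₂] p1, p1 ⊢ (p0 ∨ ((p1 ∧ p1) ∨ p2))
  [∨I₁] p1, p1 ⊢ ((p1 ∧ p1) ∨ p2)
    [Wk] p1, p1 ⊢ (p1 ∧ p1)
      [∧I] p1 ⊢ (p1 ∧ p1)
        [Ax] p1 ⊢ p1
        [Ax] p1 ⊢ p1

Result: YES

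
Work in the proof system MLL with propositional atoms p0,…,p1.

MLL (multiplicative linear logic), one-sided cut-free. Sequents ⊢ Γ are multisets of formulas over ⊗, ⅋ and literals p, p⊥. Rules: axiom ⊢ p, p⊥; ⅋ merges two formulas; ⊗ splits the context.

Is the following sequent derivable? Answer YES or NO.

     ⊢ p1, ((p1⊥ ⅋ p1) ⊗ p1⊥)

Derivation (root first):
[⊗]  ⊢ p1, ((p1⊥ ⅋ p1) ⊗ p1⊥)
  [⅋]  ⊢ (p1⊥ ⅋ p1)
    [Ax]  ⊢ p1, p1⊥
  [Ax]  ⊢ p1, p1⊥

Result: YES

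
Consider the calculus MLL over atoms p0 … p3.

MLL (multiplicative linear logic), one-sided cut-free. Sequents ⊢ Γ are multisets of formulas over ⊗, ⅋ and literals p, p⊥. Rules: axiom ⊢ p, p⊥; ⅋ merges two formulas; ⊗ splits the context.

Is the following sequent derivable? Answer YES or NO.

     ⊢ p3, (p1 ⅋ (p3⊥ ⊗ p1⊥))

Proof tree:
[⅋]  ⊢ p3, (p1 ⅋ (p3⊥ ⊗ p1⊥))
  [⊗]  ⊢ p3, p1, (p3⊥ ⊗ p1⊥)
    [Ax]  ⊢ p3, p3⊥
    [Ax]  ⊢ p1, p1⊥

Result: YES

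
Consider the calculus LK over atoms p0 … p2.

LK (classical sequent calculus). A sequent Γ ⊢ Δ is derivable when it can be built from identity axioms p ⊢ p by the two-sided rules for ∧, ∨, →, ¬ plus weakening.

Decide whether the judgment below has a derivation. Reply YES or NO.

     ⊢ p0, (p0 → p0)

Derivation trace:
[→R]  ⊢ p0, (p0 → p0)
  [WR] p0 ⊢ p0, p0
    [Ax] p0 ⊢ p0

Result: YES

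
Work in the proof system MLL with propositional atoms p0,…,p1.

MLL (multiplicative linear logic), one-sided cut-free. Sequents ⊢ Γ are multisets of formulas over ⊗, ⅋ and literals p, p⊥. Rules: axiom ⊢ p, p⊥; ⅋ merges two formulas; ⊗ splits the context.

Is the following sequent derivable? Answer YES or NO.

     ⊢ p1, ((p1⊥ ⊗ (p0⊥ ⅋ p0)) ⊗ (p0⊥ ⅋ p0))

Derivation (root first):
[⊗]  ⊢ p1, ((p1⊥ ⊗ (p0⊥ ⅋ p0)) ⊗ (p0⊥ ⅋ p0))
  [⊗]  ⊢ p1, (p1⊥ ⊗ (p0⊥ ⅋ p0))
    [Ax]  ⊢ p1, p1⊥
    [⅋]  ⊢ (p0⊥ ⅋ p0)
      [Ax]  ⊢ p0, p0⊥
  [⅋]  ⊢ (p0⊥ ⅋ p0)
    [Ax]  ⊢ p0, p0⊥

Result: YES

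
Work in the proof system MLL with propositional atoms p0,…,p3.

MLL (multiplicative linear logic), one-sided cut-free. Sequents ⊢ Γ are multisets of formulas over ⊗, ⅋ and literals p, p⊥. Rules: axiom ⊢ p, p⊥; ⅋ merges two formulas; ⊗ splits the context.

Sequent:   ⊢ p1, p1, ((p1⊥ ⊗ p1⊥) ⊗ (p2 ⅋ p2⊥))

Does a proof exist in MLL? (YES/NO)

Proof tree:
[⊗]  ⊢ p1, p1, ((p1⊥ ⊗ p1⊥) ⊗ (p2 ⅋ p2⊥))
  [⊗]  ⊢ p1, p1, (p1⊥ ⊗ p1⊥)
    [Ax]  ⊢ p1, p1⊥
    [Ax]  ⊢ p1, p1⊥
  [⅋]  ⊢ (p2 ⅋ p2⊥)
    [Ax]  ⊢ p2, p2⊥

Result: YES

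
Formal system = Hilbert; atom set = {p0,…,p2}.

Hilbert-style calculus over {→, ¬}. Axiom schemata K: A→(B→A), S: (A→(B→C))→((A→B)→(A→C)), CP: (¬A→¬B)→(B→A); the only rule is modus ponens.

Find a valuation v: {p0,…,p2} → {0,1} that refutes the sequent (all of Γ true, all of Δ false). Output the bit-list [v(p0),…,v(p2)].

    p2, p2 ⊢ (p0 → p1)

Enumerate valuations to refute Γ ⊢ Δ:
  v=000: Γ:[p2=F, p2=F] Δ:[(p0 → p1)=T] refutes=False
  v=001: Γ:[p2=T, p2=T] Δ:[(p0 → p1)=T] refutes=False
  v=010: Γ:[p2=F, p2=F] Δ:[(p0 → p1)=T] refutes=False
  v=011: Γ:[p2=T, p2=T] Δ:[(p0 → p1)=T] refutes=False
  v=100: Γ:[p2=F, p2=F] Δ:[(p0 → p1)=F] refutes=False
  v=101: Γ:[p2=T, p2=T] Δ:[(p0 → p1)=F] refutes=True  ← countermodel

Result: [1, 0, 1]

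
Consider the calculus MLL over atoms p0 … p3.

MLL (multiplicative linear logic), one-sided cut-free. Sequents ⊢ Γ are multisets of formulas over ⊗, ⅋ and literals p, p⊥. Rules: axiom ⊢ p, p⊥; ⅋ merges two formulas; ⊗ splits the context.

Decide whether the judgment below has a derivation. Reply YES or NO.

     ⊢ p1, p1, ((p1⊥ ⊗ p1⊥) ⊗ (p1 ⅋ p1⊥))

Derivation trace:
[⊗]  ⊢ p1, p1, ((p1⊥ ⊗ p1⊥) ⊗ (p1 ⅋ p1⊥))
  [⊗]  ⊢ p1, p1, (p1⊥ ⊗ p1⊥)
    [Ax]  ⊢ p1, p1⊥
    [Ax]  ⊢ p1, p1⊥
  [⅋]  ⊢ (p1 ⅋ p1⊥)
    [Ax]  ⊢ p1, p1⊥

Result: YES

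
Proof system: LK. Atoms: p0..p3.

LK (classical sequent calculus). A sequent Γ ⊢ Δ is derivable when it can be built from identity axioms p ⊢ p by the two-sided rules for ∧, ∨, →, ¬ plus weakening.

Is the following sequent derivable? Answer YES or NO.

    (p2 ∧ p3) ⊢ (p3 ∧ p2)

Derivation trace:
[∧L] (p2 ∧ p3) ⊢ (p3 ∧ p2)
  [∧R] p2, p3 ⊢ (p3 ∧ p2)
    [Ax] p3 ⊢ p3
    [Ax] p2 ⊢ p2

Result: YES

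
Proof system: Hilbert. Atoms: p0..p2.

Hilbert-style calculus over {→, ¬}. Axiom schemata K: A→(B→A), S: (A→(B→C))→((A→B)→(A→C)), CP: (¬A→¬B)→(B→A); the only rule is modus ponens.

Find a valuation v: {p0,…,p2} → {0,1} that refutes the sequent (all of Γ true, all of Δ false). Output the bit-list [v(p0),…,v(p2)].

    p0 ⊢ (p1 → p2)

Enumerate valuations to refute Γ ⊢ Δ:
  v=000: Γ:[p0=F] Δ:[(p1 → p2)=T] refutes=False
  v=001: Γ:[p0=F] Δ:[(p1 → p2)=T] refutes=False
  v=010: Γ:[p0=F] Δ:[(p1 → p2)=F] refutes=False
  v=011: Γ:[p0=F] Δ:[(p1 → p2)=T] refutes=False
  v=100: Γ:[p0=T] Δ:[(p1 → p2)=T] refutes=False
  v=101: Γ:[p0=T] Δ:[(p1 → p2)=T] refutes=False
  v=110: Γ:[p0=T] Δ:[(p1 → p2)=F] refutes=True  ← countermodel

Result: [1, 1, 0]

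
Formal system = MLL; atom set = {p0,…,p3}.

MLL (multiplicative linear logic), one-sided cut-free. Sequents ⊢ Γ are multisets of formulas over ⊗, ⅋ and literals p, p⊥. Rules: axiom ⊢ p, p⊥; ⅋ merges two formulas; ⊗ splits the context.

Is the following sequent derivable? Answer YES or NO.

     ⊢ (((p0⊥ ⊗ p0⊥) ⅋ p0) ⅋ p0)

Derivation (root first):
[⅋]  ⊢ (((p0⊥ ⊗ p0⊥) ⅋ p0) ⅋ p0)
  [⅋]  ⊢ p0, ((p0⊥ ⊗ p0⊥) ⅋ p0)
    [⊗]  ⊢ p0, p0, (p0⊥ ⊗ p0⊥)
      [Ax]  ⊢ p0, p0⊥
      [Ax]  ⊢ p0, p0⊥

Result: YES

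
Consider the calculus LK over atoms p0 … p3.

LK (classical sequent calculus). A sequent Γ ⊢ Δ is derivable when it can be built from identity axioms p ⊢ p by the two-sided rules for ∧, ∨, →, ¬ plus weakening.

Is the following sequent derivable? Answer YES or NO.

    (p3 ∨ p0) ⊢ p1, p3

Truth-table refutation:
  v=0000: Γ:[(p3 ∨ p0)=F] Δ:[p1=F, p3=F] refutes=False
  v=0001: Γ:[(p3 ∨ p0)=T] Δ:[p1=F, p3=T] refutes=False
  v=0010: Γ:[(p3 ∨ p0)=F] Δ:[p1=F, p3=F] refutes=False
  v=0011: Γ:[(p3 ∨ p0)=T] Δ:[p1=F, p3=T] refutes=False
  v=0100: Γ:[(p3 ∨ p0)=F] Δ:[p1=T, p3=F] refutes=False
  v=0101: Γ:[(p3 ∨ p0)=T] Δ:[p1=T, p3=T] refutes=False
  v=0110: Γ:[(p3 ∨ p0)=F] Δ:[p1=T, p3=F] refutes=False
  v=0111: Γ:[(p3 ∨ p0)=T] Δ:[p1=T, p3=T] refutes=False
  v=1000: Γ:[(p3 ∨ p0)=T] Δ:[p1=F, p3=F] refutes=True  ← countermodel

Result: NO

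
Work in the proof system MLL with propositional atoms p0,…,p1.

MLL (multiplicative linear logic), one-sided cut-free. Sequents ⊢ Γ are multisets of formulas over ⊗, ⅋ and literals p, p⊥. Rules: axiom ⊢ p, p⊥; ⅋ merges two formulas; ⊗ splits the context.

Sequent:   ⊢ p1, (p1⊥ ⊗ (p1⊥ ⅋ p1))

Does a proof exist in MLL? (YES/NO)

Derivation trace:
[⊗]  ⊢ p1, (p1⊥ ⊗ (p1⊥ ⅋ p1))
  [Ax]  ⊢ p1, p1⊥
  [⅋]  ⊢ (p1⊥ ⅋ p1)
    [Ax]  ⊢ p1, p1⊥

Result: YES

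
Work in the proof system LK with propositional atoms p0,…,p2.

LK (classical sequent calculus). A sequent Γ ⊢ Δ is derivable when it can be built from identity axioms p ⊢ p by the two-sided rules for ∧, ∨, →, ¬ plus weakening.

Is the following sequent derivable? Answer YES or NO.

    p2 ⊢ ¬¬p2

Derivation (root first):
[¬R] p2 ⊢ ¬¬p2
  [¬L] p2, ¬p2 ⊢ 
    [Ax] p2 ⊢ p2

Result: YES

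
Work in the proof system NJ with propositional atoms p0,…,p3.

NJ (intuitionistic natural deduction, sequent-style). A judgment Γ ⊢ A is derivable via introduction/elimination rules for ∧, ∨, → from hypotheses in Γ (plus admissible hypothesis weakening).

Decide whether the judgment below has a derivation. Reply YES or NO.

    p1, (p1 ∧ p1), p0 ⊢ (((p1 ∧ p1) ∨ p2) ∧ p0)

Proof tree:
[∧I] p1, (p1 ∧ p1), p0 ⊢ (((p1 ∧ p1) ∨ p2) ∧ p0)
  [Wk] p1, (p1 ∧ p1) ⊢ ((p1 ∧ p1) ∨ p2)
    [∨I₁] p1 ⊢ ((p1 ∧ p1) ∨ p2)
      [∧I] p1 ⊢ (p1 ∧ p1)
        [Ax] p1 ⊢ p1
        [Ax] p1 ⊢ p1
  [Ax] p0 ⊢ p0

Result: YES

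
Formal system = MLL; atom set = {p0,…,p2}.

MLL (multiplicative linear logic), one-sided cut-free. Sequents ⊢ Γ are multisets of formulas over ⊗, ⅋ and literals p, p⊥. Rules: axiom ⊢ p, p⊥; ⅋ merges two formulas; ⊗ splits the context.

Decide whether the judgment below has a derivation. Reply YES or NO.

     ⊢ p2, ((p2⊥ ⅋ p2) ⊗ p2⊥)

Derivation (root first):
[⊗]  ⊢ p2, ((p2⊥ ⅋ p2) ⊗ p2⊥)
  [⅋]  ⊢ (p2⊥ ⅋ p2)
    [Ax]  ⊢ p2, p2⊥
  [Ax]  ⊢ p2, p2⊥

Result: YES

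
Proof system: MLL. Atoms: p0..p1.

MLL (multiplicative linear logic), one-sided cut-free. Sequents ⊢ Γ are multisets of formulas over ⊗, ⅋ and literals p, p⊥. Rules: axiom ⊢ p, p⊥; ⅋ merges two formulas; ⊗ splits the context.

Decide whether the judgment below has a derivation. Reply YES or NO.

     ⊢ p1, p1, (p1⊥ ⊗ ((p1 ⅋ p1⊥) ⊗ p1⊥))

Derivation trace:
[⊗]  ⊢ p1, p1, (p1⊥ ⊗ ((p1 ⅋ p1⊥) ⊗ p1⊥))
  [Ax]  ⊢ p1, p1⊥
  [⊗]  ⊢ p1, ((p1 ⅋ p1⊥) ⊗ p1⊥)
    [⅋]  ⊢ (p1 ⅋ p1⊥)
      [Ax]  ⊢ p1, p1⊥
    [Ax]  ⊢ p1, p1⊥

Result: YES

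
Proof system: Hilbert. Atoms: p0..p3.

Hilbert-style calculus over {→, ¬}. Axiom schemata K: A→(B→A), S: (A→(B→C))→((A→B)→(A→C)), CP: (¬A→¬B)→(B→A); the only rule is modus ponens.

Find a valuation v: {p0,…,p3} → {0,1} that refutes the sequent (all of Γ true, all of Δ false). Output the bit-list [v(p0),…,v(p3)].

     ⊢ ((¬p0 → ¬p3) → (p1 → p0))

Truth-table refutation:
  v=0000: Γ:[] Δ:[((¬p0 → ¬p3) → (p1 → p0))=T] refutes=False
  v=0001: Γ:[] Δ:[((¬p0 → ¬p3) → (p1 → p0))=T] refutes=False
  v=0010: Γ:[] Δ:[((¬p0 → ¬p3) → (p1 → p0))=T] refutes=False
  v=0011: Γ:[] Δ:[((¬p0 → ¬p3) → (p1 → p0))=T] refutes=False
  v=0100: Γ:[] Δ:[((¬p0 → ¬p3) → (p1 → p0))=F] refutes=True  ← countermodel

Result: [0, 1, 0, 0]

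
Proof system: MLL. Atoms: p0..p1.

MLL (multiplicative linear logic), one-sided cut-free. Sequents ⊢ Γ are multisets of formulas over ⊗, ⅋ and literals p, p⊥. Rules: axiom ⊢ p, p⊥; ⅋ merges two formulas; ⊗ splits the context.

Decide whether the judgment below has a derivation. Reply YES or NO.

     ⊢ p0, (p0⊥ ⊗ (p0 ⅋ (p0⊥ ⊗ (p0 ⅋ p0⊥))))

Proof tree:
[⊗]  ⊢ p0, (p0⊥ ⊗ (p0 ⅋ (p0⊥ ⊗ (p0 ⅋ p0⊥))))
  [Ax]  ⊢ p0, p0⊥
  [⅋]  ⊢ (p0 ⅋ (p0⊥ ⊗ (p0 ⅋ p0⊥)))
    [⊗]  ⊢ p0, (p0⊥ ⊗ (p0 ⅋ p0⊥))
      [Ax]  ⊢ p0, p0⊥
      [⅋]  ⊢ (p0 ⅋ p0⊥)
        [Ax]  ⊢ p0, p0⊥

Result: YES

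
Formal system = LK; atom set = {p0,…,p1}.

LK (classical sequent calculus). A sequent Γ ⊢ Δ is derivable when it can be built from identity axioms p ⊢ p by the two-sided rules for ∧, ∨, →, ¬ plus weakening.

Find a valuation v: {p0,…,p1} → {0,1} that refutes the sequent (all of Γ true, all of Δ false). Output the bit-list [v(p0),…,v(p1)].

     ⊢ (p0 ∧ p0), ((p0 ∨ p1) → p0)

Truth-table refutation:
  v=00: Γ:[] Δ:[(p0 ∧ p0)=F, ((p0 ∨ p1) → p0)=T] refutes=False
  v=01: Γ:[] Δ:[(p0 ∧ p0)=F, ((p0 ∨ p1) → p0)=F] refutes=True  ← countermodel

Result: [0, 1]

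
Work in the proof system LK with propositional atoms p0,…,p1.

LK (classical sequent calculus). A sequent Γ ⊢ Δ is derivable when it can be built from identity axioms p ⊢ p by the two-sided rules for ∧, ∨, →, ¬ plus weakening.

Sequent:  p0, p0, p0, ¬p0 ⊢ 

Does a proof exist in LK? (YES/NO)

Derivation trace:
[¬L] p0, p0, p0, ¬p0 ⊢ 
  [WL] p0, p0, p0 ⊢ p0
    [WL] p0, p0 ⊢ p0
      [Ax] p0 ⊢ p0

Result: YES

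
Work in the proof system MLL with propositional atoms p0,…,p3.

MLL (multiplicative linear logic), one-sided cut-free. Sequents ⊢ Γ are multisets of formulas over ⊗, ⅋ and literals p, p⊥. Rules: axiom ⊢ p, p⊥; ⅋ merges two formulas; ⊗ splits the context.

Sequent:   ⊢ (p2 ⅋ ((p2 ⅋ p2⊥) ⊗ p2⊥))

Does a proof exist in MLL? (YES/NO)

Proof tree:
[⅋]  ⊢ (p2 ⅋ ((p2 ⅋ p2⊥) ⊗ p2⊥))
  [⊗]  ⊢ p2, ((p2 ⅋ p2⊥) ⊗ p2⊥)
    [⅋]  ⊢ (p2 ⅋ p2⊥)
      [Ax]  ⊢ p2, p2⊥
    [Ax]  ⊢ p2, p2⊥

Result: YES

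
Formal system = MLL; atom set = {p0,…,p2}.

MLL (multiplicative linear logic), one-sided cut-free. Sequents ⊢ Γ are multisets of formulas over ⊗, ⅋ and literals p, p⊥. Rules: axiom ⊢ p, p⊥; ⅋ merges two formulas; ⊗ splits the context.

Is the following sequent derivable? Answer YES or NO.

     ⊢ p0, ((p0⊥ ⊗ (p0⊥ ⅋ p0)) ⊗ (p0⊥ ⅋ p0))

Derivation trace:
[⊗]  ⊢ p0, ((p0⊥ ⊗ (p0⊥ ⅋ p0)) ⊗ (p0⊥ ⅋ p0))
  [⊗]  ⊢ p0, (p0⊥ ⊗ (p0⊥ ⅋ p0))
    [Ax]  ⊢ p0, p0⊥
    [⅋]  ⊢ (p0⊥ ⅋ p0)
      [Ax]  ⊢ p0, p0⊥
  [⅋]  ⊢ (p0⊥ ⅋ p0)
    [Ax]  ⊢ p0, p0⊥

Result: YES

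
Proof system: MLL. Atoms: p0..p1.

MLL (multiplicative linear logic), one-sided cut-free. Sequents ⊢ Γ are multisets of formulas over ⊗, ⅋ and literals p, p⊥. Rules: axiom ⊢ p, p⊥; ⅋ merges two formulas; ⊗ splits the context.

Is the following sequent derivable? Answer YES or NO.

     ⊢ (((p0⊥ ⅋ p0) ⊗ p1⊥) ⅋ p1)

Derivation trace:
[⅋]  ⊢ (((p0⊥ ⅋ p0) ⊗ p1⊥) ⅋ p1)
  [⊗]  ⊢ p1, ((p0⊥ ⅋ p0) ⊗ p1⊥)
    [⅋]  ⊢ (p0⊥ ⅋ p0)
      [Ax]  ⊢ p0, p0⊥
    [Ax]  ⊢ p1, p1⊥

Result: YES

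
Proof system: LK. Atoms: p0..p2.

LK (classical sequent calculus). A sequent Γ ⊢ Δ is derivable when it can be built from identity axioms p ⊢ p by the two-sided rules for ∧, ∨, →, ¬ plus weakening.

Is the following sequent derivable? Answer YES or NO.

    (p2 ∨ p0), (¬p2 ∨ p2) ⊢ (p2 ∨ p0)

Derivation trace:
[∨R] (p2 ∨ p0), (¬p2 ∨ p2) ⊢ (p2 ∨ p0)
  [∨L] (p2 ∨ p0), (¬p2 ∨ p2) ⊢ p2, p0
    [¬L] (p2 ∨ p0), ¬p2 ⊢ p0
      [∨L] (p2 ∨ p0) ⊢ p2, p0
        [Ax] p2 ⊢ p2
        [Ax] p0 ⊢ p0
    [WR] p2 ⊢ p2, p0
      [Ax] p2 ⊢ p2

Result: YES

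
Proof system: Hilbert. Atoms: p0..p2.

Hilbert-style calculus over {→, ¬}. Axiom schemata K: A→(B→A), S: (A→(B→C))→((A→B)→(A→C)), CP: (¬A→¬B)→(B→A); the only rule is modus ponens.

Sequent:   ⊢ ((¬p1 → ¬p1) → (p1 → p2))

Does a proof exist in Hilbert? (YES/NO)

Search for a countermodel by truth-table:
  v=000: Γ:[] Δ:[((¬p1 → ¬p1) → (p1 → p2))=T] refutes=False
  v=001: Γ:[] Δ:[((¬p1 → ¬p1) → (p1 → p2))=T] refutes=False
  v=010: Γ:[] Δ:[((¬p1 → ¬p1) → (p1 → p2))=F] refutes=True  ← countermodel

Result: NO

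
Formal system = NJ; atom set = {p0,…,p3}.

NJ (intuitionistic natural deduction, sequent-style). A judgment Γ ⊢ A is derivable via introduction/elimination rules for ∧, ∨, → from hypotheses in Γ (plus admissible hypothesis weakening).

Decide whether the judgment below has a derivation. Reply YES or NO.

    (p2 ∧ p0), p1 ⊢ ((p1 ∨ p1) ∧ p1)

Proof tree:
[∧I] (p2 ∧ p0), p1 ⊢ ((p1 ∨ p1) ∧ p1)
  [∨I₁] p1 ⊢ (p1 ∨ p1)
    [Ax] p1 ⊢ p1
  [Wk] p1, (p2 ∧ p0) ⊢ p1
    [Ax] p1 ⊢ p1

Result: YES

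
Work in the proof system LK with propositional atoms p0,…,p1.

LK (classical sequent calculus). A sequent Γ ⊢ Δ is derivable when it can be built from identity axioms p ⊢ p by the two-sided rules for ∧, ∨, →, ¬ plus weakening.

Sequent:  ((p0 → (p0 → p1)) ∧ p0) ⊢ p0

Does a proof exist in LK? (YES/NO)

Derivation trace:
[∧L] ((p0 → (p0 → p1)) ∧ p0) ⊢ p0
  [→L] p0, (p0 → (p0 → p1)) ⊢ p0
    [Ax] p0 ⊢ p0
    [→L] p0, (p0 → p1) ⊢ p0
      [Ax] p0 ⊢ p0
      [WL] p0, p1 ⊢ p0
        [Ax] p0 ⊢ p0

Result: YES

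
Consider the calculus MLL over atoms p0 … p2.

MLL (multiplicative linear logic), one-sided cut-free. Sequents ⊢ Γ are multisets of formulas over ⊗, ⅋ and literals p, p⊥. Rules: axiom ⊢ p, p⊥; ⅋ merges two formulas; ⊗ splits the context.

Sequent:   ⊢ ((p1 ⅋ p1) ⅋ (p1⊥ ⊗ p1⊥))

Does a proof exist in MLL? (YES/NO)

Derivation trace:
[⅋]  ⊢ ((p1 ⅋ p1) ⅋ (p1⊥ ⊗ p1⊥))
  [⅋]  ⊢ (p1⊥ ⊗ p1⊥), (p1 ⅋ p1)
    [⊗]  ⊢ p1, p1, (p1⊥ ⊗ p1⊥)
      [Ax]  ⊢ p1, p1⊥
      [Ax]  ⊢ p1, p1⊥

Result: YES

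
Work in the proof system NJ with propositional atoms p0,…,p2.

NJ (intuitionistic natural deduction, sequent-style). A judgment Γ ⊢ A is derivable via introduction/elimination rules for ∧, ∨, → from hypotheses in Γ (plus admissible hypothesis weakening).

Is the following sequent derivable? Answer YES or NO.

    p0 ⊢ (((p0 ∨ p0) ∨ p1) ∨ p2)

Derivation trace:
[∨I₁] p0 ⊢ (((p0 ∨ p0) ∨ p1) ∨ p2)
  [∨I₁] p0 ⊢ ((p0 ∨ p0) ∨ p1)
    [∨I₁] p0 ⊢ (p0 ∨ p0)
      [Ax] p0 ⊢ p0

Result: YES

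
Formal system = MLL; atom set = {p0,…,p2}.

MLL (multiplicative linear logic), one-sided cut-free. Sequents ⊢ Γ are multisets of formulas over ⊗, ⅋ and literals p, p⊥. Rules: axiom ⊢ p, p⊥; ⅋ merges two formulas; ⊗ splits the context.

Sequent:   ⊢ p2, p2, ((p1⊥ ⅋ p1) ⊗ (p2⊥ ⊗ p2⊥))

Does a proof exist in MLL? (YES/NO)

Derivation (root first):
[⊗]  ⊢ p2, p2, ((p1⊥ ⅋ p1) ⊗ (p2⊥ ⊗ p2⊥))
  [⅋]  ⊢ (p1⊥ ⅋ p1)
    [Ax]  ⊢ p1, p1⊥
  [⊗]  ⊢ p2, p2, (p2⊥ ⊗ p2⊥)
    [Ax]  ⊢ p2, p2⊥
    [Ax]  ⊢ p2, p2⊥

Result: YES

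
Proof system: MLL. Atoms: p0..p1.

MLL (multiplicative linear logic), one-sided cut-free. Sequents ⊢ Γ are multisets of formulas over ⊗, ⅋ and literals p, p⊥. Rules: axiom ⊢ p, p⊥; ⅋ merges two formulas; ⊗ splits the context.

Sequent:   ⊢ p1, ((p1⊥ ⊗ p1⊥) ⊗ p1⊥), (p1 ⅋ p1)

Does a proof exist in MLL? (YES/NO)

Proof tree:
[⅋]  ⊢ p1, ((p1⊥ ⊗ p1⊥) ⊗ p1⊥), (p1 ⅋ p1)
  [⊗]  ⊢ p1, p1, p1, ((p1⊥ ⊗ p1⊥) ⊗ p1⊥)
    [⊗]  ⊢ p1, p1, (p1⊥ ⊗ p1⊥)
      [Ax]  ⊢ p1, p1⊥
      [Ax]  ⊢ p1, p1⊥
    [Ax]  ⊢ p1, p1⊥

Result: YES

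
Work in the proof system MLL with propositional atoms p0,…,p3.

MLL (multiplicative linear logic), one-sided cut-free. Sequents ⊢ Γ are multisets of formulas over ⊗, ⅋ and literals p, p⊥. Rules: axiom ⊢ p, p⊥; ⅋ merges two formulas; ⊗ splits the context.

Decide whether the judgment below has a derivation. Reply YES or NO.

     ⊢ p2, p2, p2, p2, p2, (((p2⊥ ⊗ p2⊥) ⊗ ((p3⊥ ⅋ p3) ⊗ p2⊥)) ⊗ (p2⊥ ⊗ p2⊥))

Derivation trace:
[⊗]  ⊢ p2, p2, p2, p2, p2, (((p2⊥ ⊗ p2⊥) ⊗ ((p3⊥ ⅋ p3) ⊗ p2⊥)) ⊗ (p2⊥ ⊗ p2⊥))
  [⊗]  ⊢ p2, p2, p2, ((p2⊥ ⊗ p2⊥) ⊗ ((p3⊥ ⅋ p3) ⊗ p2⊥))
    [⊗]  ⊢ p2, p2, (p2⊥ ⊗ p2⊥)
      [Ax]  ⊢ p2, p2⊥
      [Ax]  ⊢ p2, p2⊥
    [⊗]  ⊢ p2, ((p3⊥ ⅋ p3) ⊗ p2⊥)
      [⅋]  ⊢ (p3⊥ ⅋ p3)
        [Ax]  ⊢ p3, p3⊥
      [Ax]  ⊢ p2, p2⊥
  [⊗]  ⊢ p2, p2, (p2⊥ ⊗ p2⊥)
    [Ax]  ⊢ p2, p2⊥
    [Ax]  ⊢ p2, p2⊥

Result: YES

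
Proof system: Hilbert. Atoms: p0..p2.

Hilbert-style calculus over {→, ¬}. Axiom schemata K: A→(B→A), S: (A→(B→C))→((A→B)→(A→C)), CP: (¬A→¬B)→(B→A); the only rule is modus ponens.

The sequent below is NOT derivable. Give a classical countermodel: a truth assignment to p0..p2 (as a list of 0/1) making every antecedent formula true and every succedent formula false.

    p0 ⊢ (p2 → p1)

Search for a countermodel by truth-table:
  v=000: Γ:[p0=F] Δ:[(p2 → p1)=T] refutes=False
  v=001: Γ:[p0=F] Δ:[(p2 → p1)=F] refutes=False
  v=010: Γ:[p0=F] Δ:[(p2 → p1)=T] refutes=False
  v=011: Γ:[p0=F] Δ:[(p2 → p1)=T] refutes=False
  v=100: Γ:[p0=T] Δ:[(p2 → p1)=T] refutes=False
  v=101: Γ:[p0=T] Δ:[(p2 → p1)=F] refutes=True  ← countermodel

Result: [1, 0, 1]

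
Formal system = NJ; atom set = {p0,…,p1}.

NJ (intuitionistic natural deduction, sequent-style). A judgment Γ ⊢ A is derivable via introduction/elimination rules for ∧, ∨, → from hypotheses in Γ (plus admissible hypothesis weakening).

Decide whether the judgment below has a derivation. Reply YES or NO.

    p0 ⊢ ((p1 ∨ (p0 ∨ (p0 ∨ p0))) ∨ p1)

Derivation trace:
[∨I₁] p0 ⊢ ((p1 ∨ (p0 ∨ (p0 ∨ p0))) ∨ p1)
  [∨I₂] p0 ⊢ (p1 ∨ (p0 ∨ (p0 ∨ p0)))
    [∨I₂] p0 ⊢ (p0 ∨ (p0 ∨ p0))
      [∨I₁] p0 ⊢ (p0 ∨ p0)
        [Ax] p0 ⊢ p0

Result: YES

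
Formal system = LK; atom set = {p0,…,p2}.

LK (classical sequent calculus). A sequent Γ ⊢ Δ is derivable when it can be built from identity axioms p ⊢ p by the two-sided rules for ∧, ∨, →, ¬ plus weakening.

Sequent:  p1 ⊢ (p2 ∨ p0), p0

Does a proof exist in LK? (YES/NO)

Search for a countermodel by truth-table:
  v=000: Γ:[p1=F] Δ:[(p2 ∨ p0)=F, p0=F] refutes=False
  v=001: Γ:[p1=F] Δ:[(p2 ∨ p0)=T, p0=F] refutes=False
  v=010: Γ:[p1=T] Δ:[(p2 ∨ p0)=F, p0=F] refutes=True  ← countermodel

Result: NO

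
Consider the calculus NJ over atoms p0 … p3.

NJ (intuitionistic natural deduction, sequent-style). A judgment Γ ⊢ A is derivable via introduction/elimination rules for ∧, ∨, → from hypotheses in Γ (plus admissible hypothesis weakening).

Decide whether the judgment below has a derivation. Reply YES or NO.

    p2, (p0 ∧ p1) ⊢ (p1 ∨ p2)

Derivation trace:
[∨I₂] p2, (p0 ∧ p1) ⊢ (p1 ∨ p2)
  [Wk] p2, (p0 ∧ p1) ⊢ p2
    [Ax] p2 ⊢ p2

Result: YES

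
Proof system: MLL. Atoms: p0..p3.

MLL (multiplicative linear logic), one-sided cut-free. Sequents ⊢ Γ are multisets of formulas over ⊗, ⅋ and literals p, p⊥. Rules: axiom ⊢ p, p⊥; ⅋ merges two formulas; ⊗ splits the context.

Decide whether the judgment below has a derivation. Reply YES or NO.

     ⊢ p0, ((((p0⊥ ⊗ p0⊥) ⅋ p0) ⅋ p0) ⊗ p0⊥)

Derivation (root first):
[⊗]  ⊢ p0, ((((p0⊥ ⊗ p0⊥) ⅋ p0) ⅋ p0) ⊗ p0⊥)
  [⅋]  ⊢ (((p0⊥ ⊗ p0⊥) ⅋ p0) ⅋ p0)
    [⅋]  ⊢ p0, ((p0⊥ ⊗ p0⊥) ⅋ p0)
      [⊗]  ⊢ p0, p0, (p0⊥ ⊗ p0⊥)
        [Ax]  ⊢ p0, p0⊥
        [Ax]  ⊢ p0, p0⊥
  [Ax]  ⊢ p0, p0⊥

Result: YES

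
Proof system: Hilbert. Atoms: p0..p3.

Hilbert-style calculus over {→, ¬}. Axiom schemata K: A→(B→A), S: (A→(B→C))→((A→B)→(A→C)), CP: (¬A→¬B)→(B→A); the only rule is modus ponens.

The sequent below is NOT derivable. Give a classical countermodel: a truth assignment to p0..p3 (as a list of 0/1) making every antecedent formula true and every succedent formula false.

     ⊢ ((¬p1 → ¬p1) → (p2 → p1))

Enumerate valuations to refute Γ ⊢ Δ:
  v=0000: Γ:[] Δ:[((¬p1 → ¬p1) → (p2 → p1))=T] refutes=False
  v=0001: Γ:[] Δ:[((¬p1 → ¬p1) → (p2 → p1))=T] refutes=False
  v=0010: Γ:[] Δ:[((¬p1 → ¬p1) → (p2 → p1))=F] refutes=True  ← countermodel

Result: [0, 0, 1, 0]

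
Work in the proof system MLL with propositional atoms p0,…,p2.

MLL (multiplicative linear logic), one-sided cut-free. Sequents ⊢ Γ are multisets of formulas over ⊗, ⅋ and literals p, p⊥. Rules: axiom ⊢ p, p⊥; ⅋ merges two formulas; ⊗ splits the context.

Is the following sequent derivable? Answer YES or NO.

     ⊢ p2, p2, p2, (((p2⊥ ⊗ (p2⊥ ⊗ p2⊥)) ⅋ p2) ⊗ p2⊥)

Derivation trace:
[⊗]  ⊢ p2, p2, p2, (((p2⊥ ⊗ (p2⊥ ⊗ p2⊥)) ⅋ p2) ⊗ p2⊥)
  [⅋]  ⊢ p2, p2, ((p2⊥ ⊗ (p2⊥ ⊗ p2⊥)) ⅋ p2)
    [⊗]  ⊢ p2, p2, p2, (p2⊥ ⊗ (p2⊥ ⊗ p2⊥))
      [Ax]  ⊢ p2, p2⊥
      [⊗]  ⊢ p2, p2, (p2⊥ ⊗ p2⊥)
        [Ax]  ⊢ p2, p2⊥
        [Ax]  ⊢ p2, p2⊥
  [Ax]  ⊢ p2, p2⊥

Result: YES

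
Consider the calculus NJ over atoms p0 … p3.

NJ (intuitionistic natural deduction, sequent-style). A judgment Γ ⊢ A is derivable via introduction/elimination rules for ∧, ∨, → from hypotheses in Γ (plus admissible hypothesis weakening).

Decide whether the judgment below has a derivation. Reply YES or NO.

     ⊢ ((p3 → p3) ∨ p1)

Proof tree:
[∨I₁]  ⊢ ((p3 → p3) ∨ p1)
  [→I]  ⊢ (p3 → p3)
    [Ax] p3 ⊢ p3

Result: YES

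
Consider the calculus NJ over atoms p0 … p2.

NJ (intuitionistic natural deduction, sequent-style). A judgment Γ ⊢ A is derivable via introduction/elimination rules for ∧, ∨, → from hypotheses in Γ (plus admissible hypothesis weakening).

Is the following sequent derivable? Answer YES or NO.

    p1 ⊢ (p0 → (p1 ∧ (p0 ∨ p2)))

Derivation (root first):
[→I] p1 ⊢ (p0 → (p1 ∧ (p0 ∨ p2)))
  [∧I] p1, p0 ⊢ (p1 ∧ (p0 ∨ p2))
    [Ax] p1 ⊢ p1
    [∨I₁] p0 ⊢ (p0 ∨ p2)
      [Ax] p0 ⊢ p0

Result: YES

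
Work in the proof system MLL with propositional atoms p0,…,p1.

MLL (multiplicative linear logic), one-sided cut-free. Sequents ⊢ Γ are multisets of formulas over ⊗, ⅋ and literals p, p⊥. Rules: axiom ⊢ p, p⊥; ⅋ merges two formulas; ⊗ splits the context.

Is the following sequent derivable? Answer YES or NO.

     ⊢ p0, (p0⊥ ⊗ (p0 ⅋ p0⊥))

Proof tree:
[⊗]  ⊢ p0, (p0⊥ ⊗ (p0 ⅋ p0⊥))
  [Ax]  ⊢ p0, p0⊥
  [⅋]  ⊢ (p0 ⅋ p0⊥)
    [Ax]  ⊢ p0, p0⊥

Result: YES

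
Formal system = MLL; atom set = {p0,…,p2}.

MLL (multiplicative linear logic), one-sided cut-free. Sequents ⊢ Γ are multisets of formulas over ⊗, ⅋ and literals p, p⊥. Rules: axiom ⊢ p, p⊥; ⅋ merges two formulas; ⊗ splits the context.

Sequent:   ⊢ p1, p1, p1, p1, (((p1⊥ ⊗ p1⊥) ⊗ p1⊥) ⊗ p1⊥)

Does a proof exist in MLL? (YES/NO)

Derivation trace:
[⊗]  ⊢ p1, p1, p1, p1, (((p1⊥ ⊗ p1⊥) ⊗ p1⊥) ⊗ p1⊥)
  [⊗]  ⊢ p1, p1, p1, ((p1⊥ ⊗ p1⊥) ⊗ p1⊥)
    [⊗]  ⊢ p1, p1, (p1⊥ ⊗ p1⊥)
      [Ax]  ⊢ p1, p1⊥
      [Ax]  ⊢ p1, p1⊥
    [Ax]  ⊢ p1, p1⊥
  [Ax]  ⊢ p1, p1⊥

Result: YES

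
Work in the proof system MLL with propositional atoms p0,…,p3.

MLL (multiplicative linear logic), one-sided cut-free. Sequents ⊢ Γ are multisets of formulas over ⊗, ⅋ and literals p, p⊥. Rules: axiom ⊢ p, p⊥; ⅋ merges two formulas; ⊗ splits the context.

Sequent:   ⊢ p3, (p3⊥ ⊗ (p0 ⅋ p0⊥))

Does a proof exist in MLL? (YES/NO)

Proof tree:
[⊗]  ⊢ p3, (p3⊥ ⊗ (p0 ⅋ p0⊥))
  [Ax]  ⊢ p3, p3⊥
  [⅋]  ⊢ (p0 ⅋ p0⊥)
    [Ax]  ⊢ p0, p0⊥

Result: YES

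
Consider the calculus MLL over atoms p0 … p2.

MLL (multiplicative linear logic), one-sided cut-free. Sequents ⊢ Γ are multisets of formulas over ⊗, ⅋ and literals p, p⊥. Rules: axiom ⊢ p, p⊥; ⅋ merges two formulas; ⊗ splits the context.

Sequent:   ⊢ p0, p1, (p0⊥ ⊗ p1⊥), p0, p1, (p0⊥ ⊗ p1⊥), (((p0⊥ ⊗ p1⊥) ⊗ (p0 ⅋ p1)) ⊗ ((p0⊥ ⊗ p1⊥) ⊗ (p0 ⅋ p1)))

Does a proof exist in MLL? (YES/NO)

Derivation trace:
[⊗]  ⊢ p0, p1, (p0⊥ ⊗ p1⊥), p0, p1, (p0⊥ ⊗ p1⊥), (((p0⊥ ⊗ p1⊥) ⊗ (p0 ⅋ p1)) ⊗ ((p0⊥ ⊗ p1⊥) ⊗ (p0 ⅋ p1)))
  [⊗]  ⊢ p0, p1, (p0⊥ ⊗ p1⊥), ((p0⊥ ⊗ p1⊥) ⊗ (p0 ⅋ p1))
    [⊗]  ⊢ p0, p1, (p0⊥ ⊗ p1⊥)
      [Ax]  ⊢ p0, p0⊥
      [Ax]  ⊢ p1, p1⊥
    [⅋]  ⊢ (p0⊥ ⊗ p1⊥), (p0 ⅋ p1)
      [⊗]  ⊢ p0, p1, (p0⊥ ⊗ p1⊥)
        [Ax]  ⊢ p0, p0⊥
        [Ax]  ⊢ p1, p1⊥
  [⊗]  ⊢ p0, p1, (p0⊥ ⊗ p1⊥), ((p0⊥ ⊗ p1⊥) ⊗ (p0 ⅋ p1))
    [⊗]  ⊢ p0, p1, (p0⊥ ⊗ p1⊥)
      [Ax]  ⊢ p0, p0⊥
      [Ax]  ⊢ p1, p1⊥
    [⅋]  ⊢ (p0⊥ ⊗ p1⊥), (p0 ⅋ p1)
      [⊗]  ⊢ p0, p1, (p0⊥ ⊗ p1⊥)
        [Ax]  ⊢ p0, p0⊥
        [Ax]  ⊢ p1, p1⊥

Result: YES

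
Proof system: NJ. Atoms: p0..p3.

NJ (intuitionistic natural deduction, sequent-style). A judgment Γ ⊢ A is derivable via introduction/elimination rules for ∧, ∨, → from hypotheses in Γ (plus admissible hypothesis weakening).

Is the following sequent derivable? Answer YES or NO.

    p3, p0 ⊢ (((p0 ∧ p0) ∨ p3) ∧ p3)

Derivation (root first):
[∧I] p3, p0 ⊢ (((p0 ∧ p0) ∨ p3) ∧ p3)
  [∨I₁] p0 ⊢ ((p0 ∧ p0) ∨ p3)
    [∧I] p0 ⊢ (p0 ∧ p0)
      [Ax] p0 ⊢ p0
      [Ax] p0 ⊢ p0
  [Ax] p3 ⊢ p3

Result: YES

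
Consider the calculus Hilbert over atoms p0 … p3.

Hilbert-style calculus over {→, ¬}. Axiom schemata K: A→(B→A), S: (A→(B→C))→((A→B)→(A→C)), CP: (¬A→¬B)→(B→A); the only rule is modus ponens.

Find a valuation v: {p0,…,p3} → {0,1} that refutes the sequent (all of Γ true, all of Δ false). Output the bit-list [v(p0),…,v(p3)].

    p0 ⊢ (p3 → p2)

Truth-table refutation:
  v=0000: Γ:[p0=F] Δ:[(p3 → p2)=T] refutes=False
  v=0001: Γ:[p0=F] Δ:[(p3 → p2)=F] refutes=False
  v=0010: Γ:[p0=F] Δ:[(p3 → p2)=T] refutes=False
  v=0011: Γ:[p0=F] Δ:[(p3 → p2)=T] refutes=False
  v=0100: Γ:[p0=F] Δ:[(p3 → p2)=T] refutes=False
  v=0101: Γ:[p0=F] Δ:[(p3 → p2)=F] refutes=False
  v=0110: Γ:[p0=F] Δ:[(p3 → p2)=T] refutes=False
  v=0111: Γ:[p0=F] Δ:[(p3 → p2)=T] refutes=False
  v=1000: Γ:[p0=T] Δ:[(p3 → p2)=T] refutes=False
  v=1001: Γ:[p0=T] Δ:[(p3 → p2)=F] refutes=True  ← countermodel

Result: [1, 0, 0, 1]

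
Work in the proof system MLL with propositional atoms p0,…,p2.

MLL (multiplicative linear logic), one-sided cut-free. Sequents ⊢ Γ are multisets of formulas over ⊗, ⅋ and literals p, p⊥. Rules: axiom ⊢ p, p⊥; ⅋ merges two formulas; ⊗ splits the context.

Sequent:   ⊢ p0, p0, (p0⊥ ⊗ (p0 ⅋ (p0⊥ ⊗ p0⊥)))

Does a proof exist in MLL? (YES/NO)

Derivation trace:
[⊗]  ⊢ p0, p0, (p0⊥ ⊗ (p0 ⅋ (p0⊥ ⊗ p0⊥)))
  [Ax]  ⊢ p0, p0⊥
  [⅋]  ⊢ p0, (p0 ⅋ (p0⊥ ⊗ p0⊥))
    [⊗]  ⊢ p0, p0, (p0⊥ ⊗ p0⊥)
      [Ax]  ⊢ p0, p0⊥
      [Ax]  ⊢ p0, p0⊥

Result: YES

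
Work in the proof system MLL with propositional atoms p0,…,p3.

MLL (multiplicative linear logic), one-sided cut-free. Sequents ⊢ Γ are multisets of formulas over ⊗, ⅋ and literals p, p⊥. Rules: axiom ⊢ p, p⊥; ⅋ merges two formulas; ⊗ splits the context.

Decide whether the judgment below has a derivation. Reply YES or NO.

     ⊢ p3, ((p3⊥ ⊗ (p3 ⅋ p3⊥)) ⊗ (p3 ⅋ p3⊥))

Proof tree:
[⊗]  ⊢ p3, ((p3⊥ ⊗ (p3 ⅋ p3⊥)) ⊗ (p3 ⅋ p3⊥))
  [⊗]  ⊢ p3, (p3⊥ ⊗ (p3 ⅋ p3⊥))
    [Ax]  ⊢ p3, p3⊥
    [⅋]  ⊢ (p3 ⅋ p3⊥)
      [Ax]  ⊢ p3, p3⊥
  [⅋]  ⊢ (p3 ⅋ p3⊥)
    [Ax]  ⊢ p3, p3⊥

Result: YES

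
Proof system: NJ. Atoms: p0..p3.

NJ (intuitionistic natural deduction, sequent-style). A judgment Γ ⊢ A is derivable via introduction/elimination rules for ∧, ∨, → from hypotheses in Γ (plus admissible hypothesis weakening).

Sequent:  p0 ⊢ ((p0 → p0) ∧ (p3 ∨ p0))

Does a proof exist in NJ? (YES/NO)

Derivation (root first):
[∧I] p0 ⊢ ((p0 → p0) ∧ (p3 ∨ p0))
  [→I]  ⊢ (p0 → p0)
    [Ax] p0 ⊢ p0
  [∨I₂] p0 ⊢ (p3 ∨ p0)
    [Ax] p0 ⊢ p0

Result: YES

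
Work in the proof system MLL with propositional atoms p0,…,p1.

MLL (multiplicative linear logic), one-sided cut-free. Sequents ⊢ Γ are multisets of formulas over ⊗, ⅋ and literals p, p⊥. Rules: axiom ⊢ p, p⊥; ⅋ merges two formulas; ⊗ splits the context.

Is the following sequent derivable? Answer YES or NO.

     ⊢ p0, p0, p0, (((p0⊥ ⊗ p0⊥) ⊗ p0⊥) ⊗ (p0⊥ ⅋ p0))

Proof tree:
[⊗]  ⊢ p0, p0, p0, (((p0⊥ ⊗ p0⊥) ⊗ p0⊥) ⊗ (p0⊥ ⅋ p0))
  [⊗]  ⊢ p0, p0, p0, ((p0⊥ ⊗ p0⊥) ⊗ p0⊥)
    [⊗]  ⊢ p0, p0, (p0⊥ ⊗ p0⊥)
      [Ax]  ⊢ p0, p0⊥
      [Ax]  ⊢ p0, p0⊥
    [Ax]  ⊢ p0, p0⊥
  [⅋]  ⊢ (p0⊥ ⅋ p0)
    [Ax]  ⊢ p0, p0⊥

Result: YES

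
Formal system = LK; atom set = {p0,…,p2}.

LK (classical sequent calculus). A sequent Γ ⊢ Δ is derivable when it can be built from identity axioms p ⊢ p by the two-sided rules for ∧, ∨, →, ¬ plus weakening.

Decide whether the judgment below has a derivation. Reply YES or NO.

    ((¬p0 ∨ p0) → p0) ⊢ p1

Search for a countermodel by truth-table:
  v=000: Γ:[((¬p0 ∨ p0) → p0)=F] Δ:[p1=F] refutes=False
  v=001: Γ:[((¬p0 ∨ p0) → p0)=F] Δ:[p1=F] refutes=False
  v=010: Γ:[((¬p0 ∨ p0) → p0)=F] Δ:[p1=T] refutes=False
  v=011: Γ:[((¬p0 ∨ p0) → p0)=F] Δ:[p1=T] refutes=False
  v=100: Γ:[((¬p0 ∨ p0) → p0)=T] Δ:[p1=F] refutes=True  ← countermodel

Result: NO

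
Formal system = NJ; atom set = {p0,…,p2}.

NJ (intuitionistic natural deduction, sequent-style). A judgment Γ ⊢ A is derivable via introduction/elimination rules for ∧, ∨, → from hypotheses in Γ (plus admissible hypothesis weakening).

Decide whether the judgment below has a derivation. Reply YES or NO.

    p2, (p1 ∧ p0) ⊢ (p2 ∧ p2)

Proof tree:
[Wk] p2, (p1 ∧ p0) ⊢ (p2 ∧ p2)
  [∧I] p2 ⊢ (p2 ∧ p2)
    [Ax] p2 ⊢ p2
    [Ax] p2 ⊢ p2

Result: YES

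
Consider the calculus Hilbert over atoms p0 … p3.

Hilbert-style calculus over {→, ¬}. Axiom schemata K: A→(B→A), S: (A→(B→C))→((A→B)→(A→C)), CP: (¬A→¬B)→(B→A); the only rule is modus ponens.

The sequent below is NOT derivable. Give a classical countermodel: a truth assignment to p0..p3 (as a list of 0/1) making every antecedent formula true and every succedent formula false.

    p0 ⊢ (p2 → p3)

Enumerate valuations to refute Γ ⊢ Δ:
  v=0000: Γ:[p0=F] Δ:[(p2 → p3)=T] refutes=False
  v=0001: Γ:[p0=F] Δ:[(p2 → p3)=T] refutes=False
  v=0010: Γ:[p0=F] Δ:[(p2 → p3)=F] refutes=False
  v=0011: Γ:[p0=F] Δ:[(p2 → p3)=T] refutes=False
  v=0100: Γ:[p0=F] Δ:[(p2 → p3)=T] refutes=False
  v=0101: Γ:[p0=F] Δ:[(p2 → p3)=T] refutes=False
  v=0110: Γ:[p0=F] Δ:[(p2 → p3)=F] refutes=False
  v=0111: Γ:[p0=F] Δ:[(p2 → p3)=T] refutes=False
  v=1000: Γ:[p0=T] Δ:[(p2 → p3)=T] refutes=False
  v=1001: Γ:[p0=T] Δ:[(p2 → p3)=T] refutes=False
  v=1010: Γ:[p0=T] Δ:[(p2 → p3)=F] refutes=True  ← countermodel

Result: [1, 0, 1, 0]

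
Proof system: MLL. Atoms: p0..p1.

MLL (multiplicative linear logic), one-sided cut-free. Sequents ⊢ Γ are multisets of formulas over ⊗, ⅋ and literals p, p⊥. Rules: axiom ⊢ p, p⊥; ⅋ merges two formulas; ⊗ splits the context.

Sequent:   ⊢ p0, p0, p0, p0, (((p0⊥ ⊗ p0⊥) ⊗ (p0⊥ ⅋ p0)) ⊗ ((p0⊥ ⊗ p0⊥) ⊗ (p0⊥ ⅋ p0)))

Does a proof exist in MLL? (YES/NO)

Derivation trace:
[⊗]  ⊢ p0, p0, p0, p0, (((p0⊥ ⊗ p0⊥) ⊗ (p0⊥ ⅋ p0)) ⊗ ((p0⊥ ⊗ p0⊥) ⊗ (p0⊥ ⅋ p0)))
  [⊗]  ⊢ p0, p0, ((p0⊥ ⊗ p0⊥) ⊗ (p0⊥ ⅋ p0))
    [⊗]  ⊢ p0, p0, (p0⊥ ⊗ p0⊥)
      [Ax]  ⊢ p0, p0⊥
      [Ax]  ⊢ p0, p0⊥
    [⅋]  ⊢ (p0⊥ ⅋ p0)
      [Ax]  ⊢ p0, p0⊥
  [⊗]  ⊢ p0, p0, ((p0⊥ ⊗ p0⊥) ⊗ (p0⊥ ⅋ p0))
    [⊗]  ⊢ p0, p0, (p0⊥ ⊗ p0⊥)
      [Ax]  ⊢ p0, p0⊥
      [Ax]  ⊢ p0, p0⊥
    [⅋]  ⊢ (p0⊥ ⅋ p0)
      [Ax]  ⊢ p0, p0⊥

Result: YES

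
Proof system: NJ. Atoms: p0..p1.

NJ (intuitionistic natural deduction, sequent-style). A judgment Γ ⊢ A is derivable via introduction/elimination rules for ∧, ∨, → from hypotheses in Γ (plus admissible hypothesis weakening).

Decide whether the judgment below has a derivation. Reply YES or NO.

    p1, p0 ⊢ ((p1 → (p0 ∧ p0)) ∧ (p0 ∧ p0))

Derivation (root first):
[∧I] p1, p0 ⊢ ((p1 → (p0 ∧ p0)) ∧ (p0 ∧ p0))
  [→I] p0 ⊢ (p1 → (p0 ∧ p0))
    [∧I] p1, p0 ⊢ (p0 ∧ p0)
      [Ax] p0 ⊢ p0
      [Wk] p0, p1 ⊢ p0
        [Ax] p0 ⊢ p0
  [∧I] p1, p0 ⊢ (p0 ∧ p0)
    [Ax] p0 ⊢ p0
    [Wk] p0, p1 ⊢ p0
      [Ax] p0 ⊢ p0

Result: YES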